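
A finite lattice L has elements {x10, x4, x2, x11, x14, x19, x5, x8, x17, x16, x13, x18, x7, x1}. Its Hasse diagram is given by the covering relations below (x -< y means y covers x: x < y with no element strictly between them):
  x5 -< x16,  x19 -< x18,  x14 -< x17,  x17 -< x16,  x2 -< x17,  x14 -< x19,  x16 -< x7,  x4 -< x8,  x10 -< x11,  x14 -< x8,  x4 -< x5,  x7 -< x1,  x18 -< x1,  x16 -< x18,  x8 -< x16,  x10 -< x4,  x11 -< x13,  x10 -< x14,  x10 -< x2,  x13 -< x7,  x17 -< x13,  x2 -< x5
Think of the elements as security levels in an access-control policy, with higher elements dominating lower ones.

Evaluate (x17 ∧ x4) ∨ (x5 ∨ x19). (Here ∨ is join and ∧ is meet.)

x18

x17 ∧ x4 = x10
x5 ∨ x19 = x18
x10 ∨ x18 = x18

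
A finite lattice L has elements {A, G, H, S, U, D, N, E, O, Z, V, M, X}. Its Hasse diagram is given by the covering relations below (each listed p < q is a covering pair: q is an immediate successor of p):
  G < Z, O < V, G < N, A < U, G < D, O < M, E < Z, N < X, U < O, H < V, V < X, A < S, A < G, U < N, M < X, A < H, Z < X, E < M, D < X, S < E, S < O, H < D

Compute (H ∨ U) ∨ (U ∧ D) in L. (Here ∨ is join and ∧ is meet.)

V

H ∨ U = V
U ∧ D = A
V ∨ A = V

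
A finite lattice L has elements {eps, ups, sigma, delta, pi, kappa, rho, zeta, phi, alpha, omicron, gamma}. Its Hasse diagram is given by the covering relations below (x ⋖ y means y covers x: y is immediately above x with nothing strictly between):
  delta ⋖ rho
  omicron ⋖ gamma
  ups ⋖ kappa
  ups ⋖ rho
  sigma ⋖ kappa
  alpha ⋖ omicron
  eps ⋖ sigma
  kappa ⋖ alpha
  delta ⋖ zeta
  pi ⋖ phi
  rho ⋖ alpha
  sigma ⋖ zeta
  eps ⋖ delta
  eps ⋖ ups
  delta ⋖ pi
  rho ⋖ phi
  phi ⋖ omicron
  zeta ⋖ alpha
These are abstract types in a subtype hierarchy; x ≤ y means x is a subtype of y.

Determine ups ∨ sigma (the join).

Common upper bounds of {ups, sigma}: alpha, gamma, kappa, omicron.
The least among these is kappa.

kappa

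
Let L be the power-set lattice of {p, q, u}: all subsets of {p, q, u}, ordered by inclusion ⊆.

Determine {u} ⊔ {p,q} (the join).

{p,q,u}

Under ⊆, join is union: {u} ∪ {p,q} = {p,q,u}.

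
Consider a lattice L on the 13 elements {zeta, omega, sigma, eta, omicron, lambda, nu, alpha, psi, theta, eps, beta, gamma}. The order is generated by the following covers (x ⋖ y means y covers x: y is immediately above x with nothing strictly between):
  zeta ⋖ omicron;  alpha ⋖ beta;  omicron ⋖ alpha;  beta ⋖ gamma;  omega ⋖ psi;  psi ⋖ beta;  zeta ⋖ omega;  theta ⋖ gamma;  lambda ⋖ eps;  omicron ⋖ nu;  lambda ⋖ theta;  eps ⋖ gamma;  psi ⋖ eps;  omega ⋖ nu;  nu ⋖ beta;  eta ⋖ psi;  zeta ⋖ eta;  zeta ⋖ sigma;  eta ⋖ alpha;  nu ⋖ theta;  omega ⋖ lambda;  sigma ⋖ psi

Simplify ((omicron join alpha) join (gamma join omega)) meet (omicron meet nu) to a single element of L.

omicron ∨ alpha = alpha
gamma ∨ omega = gamma
alpha ∨ gamma = gamma
omicron ∧ nu = omicron
gamma ∧ omicron = omicron

omicron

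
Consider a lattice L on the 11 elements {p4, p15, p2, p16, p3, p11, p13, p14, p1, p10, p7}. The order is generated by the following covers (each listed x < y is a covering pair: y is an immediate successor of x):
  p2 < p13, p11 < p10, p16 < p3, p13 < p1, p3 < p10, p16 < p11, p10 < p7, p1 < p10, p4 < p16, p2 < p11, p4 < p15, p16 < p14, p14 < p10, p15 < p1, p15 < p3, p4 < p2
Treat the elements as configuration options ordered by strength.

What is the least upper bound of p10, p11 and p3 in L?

p10

Common upper bounds of {p10, p11, p3}: p10, p7.
The least among these is p10.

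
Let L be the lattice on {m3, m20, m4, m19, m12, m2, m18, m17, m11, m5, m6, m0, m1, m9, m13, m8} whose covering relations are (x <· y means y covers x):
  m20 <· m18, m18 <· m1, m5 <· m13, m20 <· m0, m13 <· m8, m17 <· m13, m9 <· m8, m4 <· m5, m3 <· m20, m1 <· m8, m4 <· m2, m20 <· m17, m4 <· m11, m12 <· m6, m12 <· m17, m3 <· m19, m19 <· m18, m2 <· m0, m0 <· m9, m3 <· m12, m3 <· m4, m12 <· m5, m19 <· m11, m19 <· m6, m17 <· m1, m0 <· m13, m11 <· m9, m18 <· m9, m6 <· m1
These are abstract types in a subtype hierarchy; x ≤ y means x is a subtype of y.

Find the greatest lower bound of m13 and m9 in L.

Common lower bounds of {m13, m9}: m0, m2, m20, m3, m4.
The greatest among these is m0.

m0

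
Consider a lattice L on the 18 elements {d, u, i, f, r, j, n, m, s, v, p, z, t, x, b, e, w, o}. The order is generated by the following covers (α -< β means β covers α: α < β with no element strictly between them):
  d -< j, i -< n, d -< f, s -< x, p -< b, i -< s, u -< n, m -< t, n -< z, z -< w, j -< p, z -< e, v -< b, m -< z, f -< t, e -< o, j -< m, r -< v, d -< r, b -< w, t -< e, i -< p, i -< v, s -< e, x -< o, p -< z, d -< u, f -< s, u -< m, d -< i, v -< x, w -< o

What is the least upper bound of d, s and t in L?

Common upper bounds of {d, s, t}: e, o.
The least among these is e.

e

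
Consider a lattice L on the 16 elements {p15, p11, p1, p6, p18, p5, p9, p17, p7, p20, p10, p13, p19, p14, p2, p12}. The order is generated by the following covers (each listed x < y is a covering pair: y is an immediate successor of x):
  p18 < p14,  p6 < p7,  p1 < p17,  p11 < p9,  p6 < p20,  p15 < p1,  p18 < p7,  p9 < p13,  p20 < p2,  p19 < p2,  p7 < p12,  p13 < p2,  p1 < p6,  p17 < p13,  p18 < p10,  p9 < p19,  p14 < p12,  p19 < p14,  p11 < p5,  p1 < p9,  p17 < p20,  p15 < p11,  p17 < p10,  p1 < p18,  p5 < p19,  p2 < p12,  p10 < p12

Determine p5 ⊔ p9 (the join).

Common upper bounds of {p5, p9}: p12, p14, p19, p2.
The least among these is p19.

p19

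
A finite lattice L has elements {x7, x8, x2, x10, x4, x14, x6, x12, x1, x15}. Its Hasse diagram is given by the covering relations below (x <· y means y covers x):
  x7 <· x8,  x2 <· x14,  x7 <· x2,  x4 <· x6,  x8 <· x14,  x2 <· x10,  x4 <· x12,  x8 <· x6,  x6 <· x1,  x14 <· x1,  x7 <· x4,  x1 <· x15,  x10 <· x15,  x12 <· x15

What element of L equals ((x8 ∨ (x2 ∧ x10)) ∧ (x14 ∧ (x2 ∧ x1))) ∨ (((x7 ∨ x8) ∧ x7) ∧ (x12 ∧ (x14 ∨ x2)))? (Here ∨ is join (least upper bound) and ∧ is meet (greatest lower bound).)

x2 ∧ x10 = x2
x8 ∨ x2 = x14
x2 ∧ x1 = x2
x14 ∧ x2 = x2
x14 ∧ x2 = x2
x7 ∨ x8 = x8
x8 ∧ x7 = x7
x14 ∨ x2 = x14
x12 ∧ x14 = x7
x7 ∧ x7 = x7
x2 ∨ x7 = x2

x2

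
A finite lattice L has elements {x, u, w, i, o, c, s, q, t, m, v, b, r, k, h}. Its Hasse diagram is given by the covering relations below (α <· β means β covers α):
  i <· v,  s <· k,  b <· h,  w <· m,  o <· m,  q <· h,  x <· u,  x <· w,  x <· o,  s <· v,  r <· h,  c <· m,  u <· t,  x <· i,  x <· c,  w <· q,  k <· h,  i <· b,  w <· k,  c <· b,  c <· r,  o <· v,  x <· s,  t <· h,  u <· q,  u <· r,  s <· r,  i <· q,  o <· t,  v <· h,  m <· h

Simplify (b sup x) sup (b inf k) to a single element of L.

b ∨ x = b
b ∧ k = x
b ∨ x = b

b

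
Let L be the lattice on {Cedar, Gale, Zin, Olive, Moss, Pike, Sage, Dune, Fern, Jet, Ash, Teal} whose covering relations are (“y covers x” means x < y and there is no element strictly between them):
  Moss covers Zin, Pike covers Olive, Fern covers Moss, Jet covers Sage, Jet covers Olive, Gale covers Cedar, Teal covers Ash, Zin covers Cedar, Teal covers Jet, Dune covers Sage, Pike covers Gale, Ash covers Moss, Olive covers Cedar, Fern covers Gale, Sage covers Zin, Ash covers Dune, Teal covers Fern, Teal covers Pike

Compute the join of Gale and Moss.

Fern

Common upper bounds of {Gale, Moss}: Fern, Teal.
The least among these is Fern.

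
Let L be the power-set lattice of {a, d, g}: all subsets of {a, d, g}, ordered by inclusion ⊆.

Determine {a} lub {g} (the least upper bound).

{a,g}

Common upper bounds of {{a}, {g}}: {a,d,g}, {a,g}.
The least among these is {a,g}.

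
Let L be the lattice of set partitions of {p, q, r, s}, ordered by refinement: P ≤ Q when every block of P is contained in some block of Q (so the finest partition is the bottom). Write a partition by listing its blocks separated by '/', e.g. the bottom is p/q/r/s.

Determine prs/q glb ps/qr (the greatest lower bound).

ps/q/r

Common lower bounds of {prs/q, ps/qr}: p/q/r/s, ps/q/r.
The greatest among these is ps/q/r.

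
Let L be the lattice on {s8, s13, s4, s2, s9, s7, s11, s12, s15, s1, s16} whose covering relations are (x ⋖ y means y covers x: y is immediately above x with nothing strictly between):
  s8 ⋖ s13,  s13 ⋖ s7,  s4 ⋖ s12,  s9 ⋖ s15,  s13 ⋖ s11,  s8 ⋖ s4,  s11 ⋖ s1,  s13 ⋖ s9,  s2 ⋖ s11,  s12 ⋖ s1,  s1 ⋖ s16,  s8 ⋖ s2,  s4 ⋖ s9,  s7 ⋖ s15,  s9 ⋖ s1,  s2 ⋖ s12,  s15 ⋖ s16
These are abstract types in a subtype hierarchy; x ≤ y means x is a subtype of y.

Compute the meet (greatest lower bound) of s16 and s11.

Common lower bounds of {s16, s11}: s11, s13, s2, s8.
The greatest among these is s11.

s11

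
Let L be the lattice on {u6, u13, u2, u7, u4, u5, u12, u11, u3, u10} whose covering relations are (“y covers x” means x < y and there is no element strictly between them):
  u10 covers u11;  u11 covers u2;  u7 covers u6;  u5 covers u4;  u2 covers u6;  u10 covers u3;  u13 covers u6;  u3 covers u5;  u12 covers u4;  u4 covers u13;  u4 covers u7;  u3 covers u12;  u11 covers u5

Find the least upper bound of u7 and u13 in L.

u4

Common upper bounds of {u7, u13}: u10, u11, u12, u3, u4, u5.
The least among these is u4.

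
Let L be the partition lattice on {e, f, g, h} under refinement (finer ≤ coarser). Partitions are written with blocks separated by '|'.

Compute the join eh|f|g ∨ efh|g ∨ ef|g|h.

efh|g

Common upper bounds of {eh|f|g, efh|g, ef|g|h}: efgh, efh|g.
The least among these is efh|g.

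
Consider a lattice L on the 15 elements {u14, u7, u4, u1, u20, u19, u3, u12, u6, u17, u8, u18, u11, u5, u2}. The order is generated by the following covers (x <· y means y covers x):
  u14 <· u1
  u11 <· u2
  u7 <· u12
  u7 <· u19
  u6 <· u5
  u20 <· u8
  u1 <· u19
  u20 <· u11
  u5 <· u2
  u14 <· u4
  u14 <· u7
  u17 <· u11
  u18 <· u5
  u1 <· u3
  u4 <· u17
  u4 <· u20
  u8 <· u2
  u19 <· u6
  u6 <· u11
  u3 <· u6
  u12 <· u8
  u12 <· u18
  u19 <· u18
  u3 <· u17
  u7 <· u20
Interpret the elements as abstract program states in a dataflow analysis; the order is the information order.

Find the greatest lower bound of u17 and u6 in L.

u3

Common lower bounds of {u17, u6}: u1, u14, u3.
The greatest among these is u3.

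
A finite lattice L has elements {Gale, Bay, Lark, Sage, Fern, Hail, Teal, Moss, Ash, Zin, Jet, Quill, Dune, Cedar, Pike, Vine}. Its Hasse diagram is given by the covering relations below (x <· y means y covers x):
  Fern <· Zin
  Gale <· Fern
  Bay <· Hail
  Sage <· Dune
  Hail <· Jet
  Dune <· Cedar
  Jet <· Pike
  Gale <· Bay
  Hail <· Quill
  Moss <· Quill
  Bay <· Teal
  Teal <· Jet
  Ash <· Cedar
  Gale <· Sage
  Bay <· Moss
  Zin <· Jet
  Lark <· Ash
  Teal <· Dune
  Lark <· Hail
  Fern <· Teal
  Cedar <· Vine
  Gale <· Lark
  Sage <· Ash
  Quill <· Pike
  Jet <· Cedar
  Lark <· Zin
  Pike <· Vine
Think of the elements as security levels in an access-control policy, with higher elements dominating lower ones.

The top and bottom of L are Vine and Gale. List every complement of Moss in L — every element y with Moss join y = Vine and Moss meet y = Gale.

Need y with Moss ∨ y = Vine and Moss ∧ y = Gale.
Checking each element gives: Ash, Sage.

Ash, Sage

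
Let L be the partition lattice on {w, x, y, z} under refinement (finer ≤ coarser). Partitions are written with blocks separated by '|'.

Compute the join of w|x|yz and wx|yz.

The join of w|x|yz and wx|yz merges any blocks that overlap across the partitions, giving wx|yz.

wx|yz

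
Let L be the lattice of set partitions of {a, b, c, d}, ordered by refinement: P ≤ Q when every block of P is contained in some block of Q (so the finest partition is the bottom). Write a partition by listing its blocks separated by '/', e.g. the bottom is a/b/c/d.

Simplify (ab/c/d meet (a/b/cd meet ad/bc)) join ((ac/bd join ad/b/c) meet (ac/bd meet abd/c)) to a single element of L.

a/b/cd ∧ ad/bc = a/b/c/d
ab/c/d ∧ a/b/c/d = a/b/c/d
ac/bd ∨ ad/b/c = abcd
ac/bd ∧ abd/c = a/bd/c
abcd ∧ a/bd/c = a/bd/c
a/b/c/d ∨ a/bd/c = a/bd/c

a/bd/c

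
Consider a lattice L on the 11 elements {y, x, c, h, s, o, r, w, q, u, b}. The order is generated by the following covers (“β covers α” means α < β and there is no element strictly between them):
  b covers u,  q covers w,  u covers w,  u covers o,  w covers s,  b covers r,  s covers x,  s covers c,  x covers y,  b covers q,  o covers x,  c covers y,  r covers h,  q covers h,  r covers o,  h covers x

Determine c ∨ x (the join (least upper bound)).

Common upper bounds of {c, x}: b, q, s, u, w.
The least among these is s.

s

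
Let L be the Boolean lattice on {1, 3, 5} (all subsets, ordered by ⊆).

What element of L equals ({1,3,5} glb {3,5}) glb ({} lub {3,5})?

{3,5}

{1,3,5} ∧ {3,5} = {3,5}
{} ∨ {3,5} = {3,5}
{3,5} ∧ {3,5} = {3,5}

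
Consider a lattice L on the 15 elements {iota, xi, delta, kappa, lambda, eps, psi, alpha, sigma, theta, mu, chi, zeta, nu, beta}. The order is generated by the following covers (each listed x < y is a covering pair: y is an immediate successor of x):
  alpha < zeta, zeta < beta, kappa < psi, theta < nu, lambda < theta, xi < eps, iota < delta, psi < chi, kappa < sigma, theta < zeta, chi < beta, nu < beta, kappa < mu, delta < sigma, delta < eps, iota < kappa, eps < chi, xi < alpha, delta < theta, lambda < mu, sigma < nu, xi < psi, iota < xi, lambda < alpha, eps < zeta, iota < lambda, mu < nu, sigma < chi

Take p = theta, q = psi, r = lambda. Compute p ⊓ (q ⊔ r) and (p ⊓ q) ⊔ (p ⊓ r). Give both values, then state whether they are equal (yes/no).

q ⊔ r = beta, so p ⊓ (q ⊔ r) = theta ⊓ beta = theta.
p ⊓ q = iota and p ⊓ r = lambda, so (p ⊓ q) ⊔ (p ⊓ r) = iota ⊔ lambda = lambda.
Equal: no.

theta; lambda; no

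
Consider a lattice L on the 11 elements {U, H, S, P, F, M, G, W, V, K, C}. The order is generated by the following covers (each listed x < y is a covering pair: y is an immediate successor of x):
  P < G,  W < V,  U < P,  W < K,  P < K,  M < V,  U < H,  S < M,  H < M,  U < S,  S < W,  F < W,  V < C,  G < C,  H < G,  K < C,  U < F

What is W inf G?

U

Common lower bounds of {W, G}: U.
The greatest among these is U.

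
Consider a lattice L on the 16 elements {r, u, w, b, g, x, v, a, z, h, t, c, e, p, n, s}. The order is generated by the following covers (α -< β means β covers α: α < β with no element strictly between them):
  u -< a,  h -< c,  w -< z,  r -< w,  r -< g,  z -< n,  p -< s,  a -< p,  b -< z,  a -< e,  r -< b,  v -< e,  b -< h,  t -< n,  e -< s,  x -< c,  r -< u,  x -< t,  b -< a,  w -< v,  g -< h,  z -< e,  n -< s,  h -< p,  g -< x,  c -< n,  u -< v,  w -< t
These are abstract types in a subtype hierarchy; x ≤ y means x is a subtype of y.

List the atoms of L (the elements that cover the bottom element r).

The atoms are exactly the elements that cover r: b, g, u, w.

b, g, u, w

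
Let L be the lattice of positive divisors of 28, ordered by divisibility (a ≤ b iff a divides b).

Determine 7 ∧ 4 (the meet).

1

In the divisibility order, the meet is the greatest common divisor: gcd(7, 4) = 1.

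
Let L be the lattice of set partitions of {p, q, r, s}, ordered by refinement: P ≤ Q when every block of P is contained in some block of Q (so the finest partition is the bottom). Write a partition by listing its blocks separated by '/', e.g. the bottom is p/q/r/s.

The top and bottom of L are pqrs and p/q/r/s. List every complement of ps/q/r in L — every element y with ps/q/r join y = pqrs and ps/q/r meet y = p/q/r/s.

Need y with ps/q/r ∨ y = pqrs and ps/q/r ∧ y = p/q/r/s.
Checking each element gives: p/qrs, pq/rs, pqr/s, pr/qs.

p/qrs, pq/rs, pqr/s, pr/qs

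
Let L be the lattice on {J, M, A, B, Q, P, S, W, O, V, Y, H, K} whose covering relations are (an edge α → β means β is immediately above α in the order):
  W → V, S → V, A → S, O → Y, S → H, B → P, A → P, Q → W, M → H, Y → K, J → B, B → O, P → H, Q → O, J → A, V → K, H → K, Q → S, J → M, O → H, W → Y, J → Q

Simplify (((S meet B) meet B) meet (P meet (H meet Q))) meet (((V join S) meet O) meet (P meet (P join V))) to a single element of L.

J

S ∧ B = J
J ∧ B = J
H ∧ Q = Q
P ∧ Q = J
J ∧ J = J
V ∨ S = V
V ∧ O = Q
P ∨ V = K
P ∧ K = P
Q ∧ P = J
J ∧ J = J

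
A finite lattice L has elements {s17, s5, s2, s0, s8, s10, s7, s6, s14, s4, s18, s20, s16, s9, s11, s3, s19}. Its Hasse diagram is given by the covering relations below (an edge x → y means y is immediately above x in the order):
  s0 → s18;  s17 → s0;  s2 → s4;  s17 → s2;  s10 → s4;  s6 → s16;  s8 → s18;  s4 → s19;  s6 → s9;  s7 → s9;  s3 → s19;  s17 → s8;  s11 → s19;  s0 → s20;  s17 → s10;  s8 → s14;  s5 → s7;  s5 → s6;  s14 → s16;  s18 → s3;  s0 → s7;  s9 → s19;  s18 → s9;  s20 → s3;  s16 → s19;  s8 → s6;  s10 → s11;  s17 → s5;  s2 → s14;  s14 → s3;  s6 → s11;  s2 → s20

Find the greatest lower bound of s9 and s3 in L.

Common lower bounds of {s9, s3}: s0, s17, s18, s8.
The greatest among these is s18.

s18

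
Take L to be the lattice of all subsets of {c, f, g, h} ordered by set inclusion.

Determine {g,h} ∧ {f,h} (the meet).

{h}

Under ⊆, meet is intersection: {g,h} ∩ {f,h} = {h}.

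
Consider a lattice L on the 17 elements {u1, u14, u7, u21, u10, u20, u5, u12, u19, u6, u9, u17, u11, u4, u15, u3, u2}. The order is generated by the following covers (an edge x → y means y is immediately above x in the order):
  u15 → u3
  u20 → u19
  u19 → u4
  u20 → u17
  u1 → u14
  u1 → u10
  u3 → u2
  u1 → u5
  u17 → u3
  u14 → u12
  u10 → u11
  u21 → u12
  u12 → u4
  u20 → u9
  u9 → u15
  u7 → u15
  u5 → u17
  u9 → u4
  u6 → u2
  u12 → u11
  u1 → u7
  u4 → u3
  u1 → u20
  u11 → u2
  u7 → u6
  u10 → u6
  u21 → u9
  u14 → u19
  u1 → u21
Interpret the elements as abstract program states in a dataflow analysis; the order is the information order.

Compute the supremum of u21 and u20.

u9

Common upper bounds of {u21, u20}: u15, u2, u3, u4, u9.
The least among these is u9.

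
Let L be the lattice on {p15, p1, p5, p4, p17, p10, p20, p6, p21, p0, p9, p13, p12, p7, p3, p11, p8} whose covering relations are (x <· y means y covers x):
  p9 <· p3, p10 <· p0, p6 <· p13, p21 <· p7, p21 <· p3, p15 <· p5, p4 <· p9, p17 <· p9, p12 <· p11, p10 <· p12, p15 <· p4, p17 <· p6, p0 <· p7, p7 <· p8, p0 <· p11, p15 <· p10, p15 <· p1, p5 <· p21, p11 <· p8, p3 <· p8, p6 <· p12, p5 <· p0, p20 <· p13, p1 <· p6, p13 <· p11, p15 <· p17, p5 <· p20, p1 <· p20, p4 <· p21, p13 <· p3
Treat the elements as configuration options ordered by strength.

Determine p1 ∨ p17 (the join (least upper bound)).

Common upper bounds of {p1, p17}: p11, p12, p13, p3, p6, p8.
The least among these is p6.

p6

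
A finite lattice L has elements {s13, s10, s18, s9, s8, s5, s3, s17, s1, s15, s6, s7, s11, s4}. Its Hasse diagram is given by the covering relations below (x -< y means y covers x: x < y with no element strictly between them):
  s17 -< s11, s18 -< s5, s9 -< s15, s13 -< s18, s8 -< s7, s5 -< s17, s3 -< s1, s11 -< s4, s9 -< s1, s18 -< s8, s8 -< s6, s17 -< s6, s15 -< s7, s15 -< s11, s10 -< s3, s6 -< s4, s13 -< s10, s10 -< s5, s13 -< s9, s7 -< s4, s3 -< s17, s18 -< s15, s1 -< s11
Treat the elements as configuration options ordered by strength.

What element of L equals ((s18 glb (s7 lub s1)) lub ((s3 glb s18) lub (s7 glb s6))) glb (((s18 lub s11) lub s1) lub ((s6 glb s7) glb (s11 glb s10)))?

s18

s7 ∨ s1 = s4
s18 ∧ s4 = s18
s3 ∧ s18 = s13
s7 ∧ s6 = s8
s13 ∨ s8 = s8
s18 ∨ s8 = s8
s18 ∨ s11 = s11
s11 ∨ s1 = s11
s6 ∧ s7 = s8
s11 ∧ s10 = s10
s8 ∧ s10 = s13
s11 ∨ s13 = s11
s8 ∧ s11 = s18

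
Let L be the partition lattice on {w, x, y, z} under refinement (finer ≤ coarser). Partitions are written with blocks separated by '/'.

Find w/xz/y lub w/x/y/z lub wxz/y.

wxz/y

Common upper bounds of {w/xz/y, w/x/y/z, wxz/y}: wxyz, wxz/y.
The least among these is wxz/y.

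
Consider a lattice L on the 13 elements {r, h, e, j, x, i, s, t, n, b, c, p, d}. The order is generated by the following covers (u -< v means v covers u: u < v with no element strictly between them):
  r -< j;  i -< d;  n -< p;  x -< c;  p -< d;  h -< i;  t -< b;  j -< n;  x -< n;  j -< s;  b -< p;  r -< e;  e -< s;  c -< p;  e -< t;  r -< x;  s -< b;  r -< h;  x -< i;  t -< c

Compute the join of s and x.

Common upper bounds of {s, x}: d, p.
The least among these is p.

p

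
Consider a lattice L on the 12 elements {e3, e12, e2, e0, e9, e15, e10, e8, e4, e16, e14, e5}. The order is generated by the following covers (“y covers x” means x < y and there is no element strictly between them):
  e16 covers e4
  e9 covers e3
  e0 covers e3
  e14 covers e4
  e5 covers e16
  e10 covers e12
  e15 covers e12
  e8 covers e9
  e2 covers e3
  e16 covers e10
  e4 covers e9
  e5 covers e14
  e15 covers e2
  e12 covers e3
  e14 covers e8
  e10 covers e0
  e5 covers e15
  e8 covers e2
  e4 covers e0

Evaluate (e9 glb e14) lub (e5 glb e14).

e9 ∧ e14 = e9
e5 ∧ e14 = e14
e9 ∨ e14 = e14

e14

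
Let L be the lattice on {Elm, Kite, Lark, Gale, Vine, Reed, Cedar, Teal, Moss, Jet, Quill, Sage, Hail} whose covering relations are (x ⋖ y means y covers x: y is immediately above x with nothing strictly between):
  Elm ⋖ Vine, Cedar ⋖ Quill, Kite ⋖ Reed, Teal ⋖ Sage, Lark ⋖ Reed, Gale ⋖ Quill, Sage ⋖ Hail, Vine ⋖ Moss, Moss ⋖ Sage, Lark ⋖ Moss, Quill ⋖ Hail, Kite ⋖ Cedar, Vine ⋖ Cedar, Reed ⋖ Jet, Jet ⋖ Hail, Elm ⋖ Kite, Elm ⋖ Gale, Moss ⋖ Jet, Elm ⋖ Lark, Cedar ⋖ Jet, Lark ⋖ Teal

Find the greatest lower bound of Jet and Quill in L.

Common lower bounds of {Jet, Quill}: Cedar, Elm, Kite, Vine.
The greatest among these is Cedar.

Cedar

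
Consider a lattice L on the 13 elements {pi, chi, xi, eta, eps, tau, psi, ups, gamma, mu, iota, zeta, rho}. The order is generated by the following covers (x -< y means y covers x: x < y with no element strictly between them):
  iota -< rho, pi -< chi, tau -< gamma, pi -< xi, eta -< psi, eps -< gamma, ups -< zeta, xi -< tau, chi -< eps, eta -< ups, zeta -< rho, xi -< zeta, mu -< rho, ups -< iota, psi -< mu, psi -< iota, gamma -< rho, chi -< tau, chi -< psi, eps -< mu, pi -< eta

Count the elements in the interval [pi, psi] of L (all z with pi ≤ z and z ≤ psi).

4

The interval [pi, psi] = {chi, eta, pi, psi}, which has 4 elements.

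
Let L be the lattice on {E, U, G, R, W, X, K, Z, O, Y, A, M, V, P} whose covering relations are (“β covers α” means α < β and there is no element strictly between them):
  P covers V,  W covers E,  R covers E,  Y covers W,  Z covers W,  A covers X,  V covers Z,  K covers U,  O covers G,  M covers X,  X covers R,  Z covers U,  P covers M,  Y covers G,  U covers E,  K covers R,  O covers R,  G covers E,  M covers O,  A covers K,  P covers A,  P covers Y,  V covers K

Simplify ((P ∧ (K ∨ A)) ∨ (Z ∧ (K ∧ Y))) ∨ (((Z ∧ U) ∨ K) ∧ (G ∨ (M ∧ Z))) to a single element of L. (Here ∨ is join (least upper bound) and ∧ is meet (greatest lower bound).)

A

K ∨ A = A
P ∧ A = A
K ∧ Y = E
Z ∧ E = E
A ∨ E = A
Z ∧ U = U
U ∨ K = K
M ∧ Z = E
G ∨ E = G
K ∧ G = E
A ∨ E = A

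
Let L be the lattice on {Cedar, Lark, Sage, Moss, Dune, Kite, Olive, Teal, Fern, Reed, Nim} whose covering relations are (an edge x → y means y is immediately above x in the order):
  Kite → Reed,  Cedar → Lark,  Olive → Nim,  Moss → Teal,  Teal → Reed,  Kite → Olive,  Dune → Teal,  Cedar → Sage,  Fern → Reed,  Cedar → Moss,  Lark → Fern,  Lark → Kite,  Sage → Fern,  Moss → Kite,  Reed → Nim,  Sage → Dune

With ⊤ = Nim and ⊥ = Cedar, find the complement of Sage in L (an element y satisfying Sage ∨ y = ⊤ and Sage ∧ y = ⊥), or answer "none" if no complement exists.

Need y with Sage ∨ y = Nim and Sage ∧ y = Cedar.
Checking each element gives: Olive.

Olive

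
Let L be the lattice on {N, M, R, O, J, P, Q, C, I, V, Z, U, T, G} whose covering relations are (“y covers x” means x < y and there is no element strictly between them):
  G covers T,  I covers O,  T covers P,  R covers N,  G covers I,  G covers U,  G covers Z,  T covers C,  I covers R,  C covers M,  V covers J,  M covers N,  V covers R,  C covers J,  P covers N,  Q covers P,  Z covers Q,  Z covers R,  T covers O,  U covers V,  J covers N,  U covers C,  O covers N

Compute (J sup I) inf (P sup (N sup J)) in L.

T

J ∨ I = G
N ∨ J = J
P ∨ J = T
G ∧ T = T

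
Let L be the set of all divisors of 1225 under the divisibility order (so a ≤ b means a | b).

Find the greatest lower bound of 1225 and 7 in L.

7

Common lower bounds of {1225, 7}: 1, 7.
The greatest among these is 7.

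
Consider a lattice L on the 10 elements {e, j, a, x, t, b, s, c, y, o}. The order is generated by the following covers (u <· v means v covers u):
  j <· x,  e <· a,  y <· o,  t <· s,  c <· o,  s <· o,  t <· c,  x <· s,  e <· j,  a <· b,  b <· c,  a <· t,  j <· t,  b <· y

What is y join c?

Common upper bounds of {y, c}: o.
The least among these is o.

o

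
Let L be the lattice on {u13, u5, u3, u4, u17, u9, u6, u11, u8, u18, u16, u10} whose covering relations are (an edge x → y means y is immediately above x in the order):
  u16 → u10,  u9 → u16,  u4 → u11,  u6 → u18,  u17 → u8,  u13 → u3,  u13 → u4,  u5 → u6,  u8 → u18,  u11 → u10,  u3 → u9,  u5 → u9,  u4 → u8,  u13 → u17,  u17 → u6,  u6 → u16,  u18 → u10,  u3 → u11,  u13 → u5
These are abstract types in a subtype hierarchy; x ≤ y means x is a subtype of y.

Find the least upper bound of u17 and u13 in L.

u17

Common upper bounds of {u17, u13}: u10, u16, u17, u18, u6, u8.
The least among these is u17.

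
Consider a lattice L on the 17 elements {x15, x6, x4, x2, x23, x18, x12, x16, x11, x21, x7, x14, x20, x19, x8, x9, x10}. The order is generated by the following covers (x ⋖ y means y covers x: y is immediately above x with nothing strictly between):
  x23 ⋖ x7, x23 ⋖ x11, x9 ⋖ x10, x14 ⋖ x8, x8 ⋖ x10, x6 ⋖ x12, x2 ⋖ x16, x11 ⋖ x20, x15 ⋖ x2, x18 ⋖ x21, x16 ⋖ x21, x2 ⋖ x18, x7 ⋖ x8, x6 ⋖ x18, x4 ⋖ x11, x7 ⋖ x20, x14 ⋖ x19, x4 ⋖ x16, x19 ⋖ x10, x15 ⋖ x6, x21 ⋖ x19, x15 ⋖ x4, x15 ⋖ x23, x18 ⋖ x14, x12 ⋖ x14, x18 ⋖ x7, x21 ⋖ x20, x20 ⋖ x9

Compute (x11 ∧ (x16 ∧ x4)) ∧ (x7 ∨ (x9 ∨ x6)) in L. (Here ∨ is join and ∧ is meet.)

x4

x16 ∧ x4 = x4
x11 ∧ x4 = x4
x9 ∨ x6 = x9
x7 ∨ x9 = x9
x4 ∧ x9 = x4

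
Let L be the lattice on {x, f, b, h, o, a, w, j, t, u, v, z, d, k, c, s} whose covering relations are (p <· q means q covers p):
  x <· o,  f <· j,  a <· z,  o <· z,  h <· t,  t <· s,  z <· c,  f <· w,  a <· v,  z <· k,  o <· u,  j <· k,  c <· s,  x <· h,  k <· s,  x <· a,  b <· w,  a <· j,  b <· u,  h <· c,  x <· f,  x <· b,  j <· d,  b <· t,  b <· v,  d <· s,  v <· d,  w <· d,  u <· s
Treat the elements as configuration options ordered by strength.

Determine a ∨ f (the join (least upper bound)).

j

Common upper bounds of {a, f}: d, j, k, s.
The least among these is j.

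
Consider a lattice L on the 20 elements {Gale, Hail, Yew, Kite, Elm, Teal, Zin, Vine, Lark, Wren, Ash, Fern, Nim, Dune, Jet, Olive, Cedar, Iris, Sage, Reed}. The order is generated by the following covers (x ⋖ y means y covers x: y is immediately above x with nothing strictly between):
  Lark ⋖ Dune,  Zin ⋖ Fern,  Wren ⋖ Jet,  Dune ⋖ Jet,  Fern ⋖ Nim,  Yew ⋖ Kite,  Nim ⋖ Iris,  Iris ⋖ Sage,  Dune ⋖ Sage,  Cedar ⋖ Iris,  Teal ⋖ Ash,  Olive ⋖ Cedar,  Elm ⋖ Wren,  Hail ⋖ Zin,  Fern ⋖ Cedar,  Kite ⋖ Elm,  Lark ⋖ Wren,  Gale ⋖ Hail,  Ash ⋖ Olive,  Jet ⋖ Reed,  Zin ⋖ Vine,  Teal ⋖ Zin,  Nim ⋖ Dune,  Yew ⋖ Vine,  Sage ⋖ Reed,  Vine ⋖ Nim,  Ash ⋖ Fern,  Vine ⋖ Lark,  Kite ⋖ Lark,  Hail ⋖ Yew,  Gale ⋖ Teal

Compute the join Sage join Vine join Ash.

Common upper bounds of {Sage, Vine, Ash}: Reed, Sage.
The least among these is Sage.

Sage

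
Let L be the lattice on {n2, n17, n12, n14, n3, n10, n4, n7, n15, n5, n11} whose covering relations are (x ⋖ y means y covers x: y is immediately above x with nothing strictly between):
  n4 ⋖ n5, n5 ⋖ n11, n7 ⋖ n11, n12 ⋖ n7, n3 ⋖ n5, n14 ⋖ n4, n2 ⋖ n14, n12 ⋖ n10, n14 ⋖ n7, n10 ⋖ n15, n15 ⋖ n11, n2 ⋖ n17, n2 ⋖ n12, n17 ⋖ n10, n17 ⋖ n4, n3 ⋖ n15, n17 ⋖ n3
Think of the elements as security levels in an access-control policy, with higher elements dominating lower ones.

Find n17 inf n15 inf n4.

n17

Common lower bounds of {n17, n15, n4}: n17, n2.
The greatest among these is n17.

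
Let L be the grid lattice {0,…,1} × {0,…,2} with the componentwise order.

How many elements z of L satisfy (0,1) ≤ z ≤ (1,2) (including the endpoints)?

4

The interval [(0,1), (1,2)] = {(0,1), (0,2), (1,1), (1,2)}, which has 4 elements.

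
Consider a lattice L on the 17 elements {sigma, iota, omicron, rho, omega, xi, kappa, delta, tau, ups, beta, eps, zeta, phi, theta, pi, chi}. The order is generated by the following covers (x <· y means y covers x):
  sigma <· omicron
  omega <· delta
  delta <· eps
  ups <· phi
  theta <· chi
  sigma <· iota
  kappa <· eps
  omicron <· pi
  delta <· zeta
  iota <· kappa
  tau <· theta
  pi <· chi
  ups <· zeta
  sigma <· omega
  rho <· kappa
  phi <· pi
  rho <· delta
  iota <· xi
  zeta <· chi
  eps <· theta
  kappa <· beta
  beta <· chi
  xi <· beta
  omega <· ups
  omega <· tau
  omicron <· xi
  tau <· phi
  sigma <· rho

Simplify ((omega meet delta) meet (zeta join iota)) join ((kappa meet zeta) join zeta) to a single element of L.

zeta

omega ∧ delta = omega
zeta ∨ iota = chi
omega ∧ chi = omega
kappa ∧ zeta = rho
rho ∨ zeta = zeta
omega ∨ zeta = zeta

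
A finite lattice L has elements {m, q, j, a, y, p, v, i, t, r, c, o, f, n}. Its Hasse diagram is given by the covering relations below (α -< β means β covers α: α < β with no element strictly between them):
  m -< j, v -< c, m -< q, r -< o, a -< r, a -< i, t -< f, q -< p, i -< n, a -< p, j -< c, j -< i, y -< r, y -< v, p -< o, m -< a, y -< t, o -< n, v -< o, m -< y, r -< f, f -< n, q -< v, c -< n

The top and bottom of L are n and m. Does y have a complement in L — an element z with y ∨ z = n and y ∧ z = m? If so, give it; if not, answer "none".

Need z with y ∨ z = n and y ∧ z = m.
Checking each element gives: i.

i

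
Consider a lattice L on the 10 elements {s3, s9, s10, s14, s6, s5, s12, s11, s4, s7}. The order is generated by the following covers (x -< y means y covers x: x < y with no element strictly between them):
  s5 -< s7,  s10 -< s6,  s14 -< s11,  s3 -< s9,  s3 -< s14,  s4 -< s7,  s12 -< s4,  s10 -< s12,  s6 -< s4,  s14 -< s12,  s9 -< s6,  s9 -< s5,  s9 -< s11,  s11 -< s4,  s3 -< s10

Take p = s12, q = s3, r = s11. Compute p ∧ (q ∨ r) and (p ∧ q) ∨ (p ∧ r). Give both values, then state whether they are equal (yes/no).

s14; s14; yes

q ∨ r = s11, so p ∧ (q ∨ r) = s12 ∧ s11 = s14.
p ∧ q = s3 and p ∧ r = s14, so (p ∧ q) ∨ (p ∧ r) = s3 ∨ s14 = s14.
Equal: yes.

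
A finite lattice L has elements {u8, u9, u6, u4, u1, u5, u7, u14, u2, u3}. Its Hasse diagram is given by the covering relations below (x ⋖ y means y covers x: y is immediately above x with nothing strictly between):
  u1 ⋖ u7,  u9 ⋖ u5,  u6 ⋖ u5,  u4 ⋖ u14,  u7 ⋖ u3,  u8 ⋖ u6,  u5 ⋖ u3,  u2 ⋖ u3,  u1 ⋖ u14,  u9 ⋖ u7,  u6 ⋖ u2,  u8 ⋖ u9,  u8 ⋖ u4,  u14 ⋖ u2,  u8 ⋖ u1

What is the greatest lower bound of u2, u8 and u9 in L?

Common lower bounds of {u2, u8, u9}: u8.
The greatest among these is u8.

u8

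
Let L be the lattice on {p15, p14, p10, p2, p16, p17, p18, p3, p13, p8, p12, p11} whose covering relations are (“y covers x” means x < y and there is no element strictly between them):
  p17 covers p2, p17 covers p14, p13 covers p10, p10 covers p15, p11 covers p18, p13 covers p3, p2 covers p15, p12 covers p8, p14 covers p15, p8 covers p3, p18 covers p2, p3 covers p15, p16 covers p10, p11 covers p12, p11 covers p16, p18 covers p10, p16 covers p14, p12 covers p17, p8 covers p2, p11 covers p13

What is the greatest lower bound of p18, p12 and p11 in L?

Common lower bounds of {p18, p12, p11}: p15, p2.
The greatest among these is p2.

p2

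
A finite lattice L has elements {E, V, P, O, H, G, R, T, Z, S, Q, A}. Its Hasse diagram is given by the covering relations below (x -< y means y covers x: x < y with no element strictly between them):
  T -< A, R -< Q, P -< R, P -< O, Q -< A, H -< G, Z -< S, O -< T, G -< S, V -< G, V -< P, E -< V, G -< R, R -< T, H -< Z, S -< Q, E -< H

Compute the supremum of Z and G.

S

Common upper bounds of {Z, G}: A, Q, S.
The least among these is S.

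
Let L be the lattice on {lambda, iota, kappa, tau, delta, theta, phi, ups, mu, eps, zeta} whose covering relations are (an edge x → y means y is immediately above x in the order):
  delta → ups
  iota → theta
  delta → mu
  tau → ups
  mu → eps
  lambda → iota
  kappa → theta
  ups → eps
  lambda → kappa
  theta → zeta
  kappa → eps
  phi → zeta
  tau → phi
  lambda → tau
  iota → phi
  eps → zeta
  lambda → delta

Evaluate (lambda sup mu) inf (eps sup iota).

mu

lambda ∨ mu = mu
eps ∨ iota = zeta
mu ∧ zeta = mu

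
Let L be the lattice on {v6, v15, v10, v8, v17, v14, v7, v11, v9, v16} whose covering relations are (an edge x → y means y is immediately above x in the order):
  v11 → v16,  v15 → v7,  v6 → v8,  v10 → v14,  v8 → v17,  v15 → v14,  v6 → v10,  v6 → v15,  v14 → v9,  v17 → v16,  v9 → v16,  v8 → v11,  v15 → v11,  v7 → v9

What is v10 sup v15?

Common upper bounds of {v10, v15}: v14, v16, v9.
The least among these is v14.

v14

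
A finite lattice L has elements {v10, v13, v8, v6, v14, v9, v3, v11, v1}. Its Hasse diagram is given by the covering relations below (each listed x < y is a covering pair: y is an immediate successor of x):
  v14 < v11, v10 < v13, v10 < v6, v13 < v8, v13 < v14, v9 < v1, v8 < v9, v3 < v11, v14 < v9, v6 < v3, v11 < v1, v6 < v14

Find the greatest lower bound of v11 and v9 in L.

Common lower bounds of {v11, v9}: v10, v13, v14, v6.
The greatest among these is v14.

v14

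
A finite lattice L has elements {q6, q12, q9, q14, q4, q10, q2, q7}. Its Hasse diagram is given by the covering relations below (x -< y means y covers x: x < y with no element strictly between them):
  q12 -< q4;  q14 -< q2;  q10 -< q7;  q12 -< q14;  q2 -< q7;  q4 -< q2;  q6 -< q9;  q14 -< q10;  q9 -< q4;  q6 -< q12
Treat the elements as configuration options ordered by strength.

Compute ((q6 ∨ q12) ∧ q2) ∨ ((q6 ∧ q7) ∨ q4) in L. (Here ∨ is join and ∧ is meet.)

q6 ∨ q12 = q12
q12 ∧ q2 = q12
q6 ∧ q7 = q6
q6 ∨ q4 = q4
q12 ∨ q4 = q4

q4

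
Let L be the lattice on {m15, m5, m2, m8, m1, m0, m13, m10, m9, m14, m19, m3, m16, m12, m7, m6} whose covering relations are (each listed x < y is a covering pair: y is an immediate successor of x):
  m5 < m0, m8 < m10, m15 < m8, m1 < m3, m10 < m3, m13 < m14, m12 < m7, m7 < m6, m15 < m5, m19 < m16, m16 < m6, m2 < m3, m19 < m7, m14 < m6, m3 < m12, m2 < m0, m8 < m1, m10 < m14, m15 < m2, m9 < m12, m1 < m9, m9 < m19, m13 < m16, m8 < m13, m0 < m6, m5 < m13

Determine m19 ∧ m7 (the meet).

Common lower bounds of {m19, m7}: m1, m15, m19, m8, m9.
The greatest among these is m19.

m19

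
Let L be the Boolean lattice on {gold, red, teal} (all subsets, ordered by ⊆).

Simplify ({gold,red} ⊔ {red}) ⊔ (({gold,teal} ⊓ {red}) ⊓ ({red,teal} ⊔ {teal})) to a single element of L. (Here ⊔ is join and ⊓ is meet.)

{gold,red}

{gold,red} ∨ {red} = {gold,red}
{gold,teal} ∧ {red} = ∅
{red,teal} ∨ {teal} = {red,teal}
∅ ∧ {red,teal} = ∅
{gold,red} ∨ ∅ = {gold,red}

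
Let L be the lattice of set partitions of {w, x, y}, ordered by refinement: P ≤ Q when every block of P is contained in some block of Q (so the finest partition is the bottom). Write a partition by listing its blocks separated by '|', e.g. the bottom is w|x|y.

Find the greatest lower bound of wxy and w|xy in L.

Common lower bounds of {wxy, w|xy}: w|xy, w|x|y.
The greatest among these is w|xy.

w|xy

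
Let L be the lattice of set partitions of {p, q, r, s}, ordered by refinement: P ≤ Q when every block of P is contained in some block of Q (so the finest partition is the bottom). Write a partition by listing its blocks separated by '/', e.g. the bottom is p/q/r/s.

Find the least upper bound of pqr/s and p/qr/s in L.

The join of pqr/s and p/qr/s merges any blocks that overlap across the partitions, giving pqr/s.

pqr/s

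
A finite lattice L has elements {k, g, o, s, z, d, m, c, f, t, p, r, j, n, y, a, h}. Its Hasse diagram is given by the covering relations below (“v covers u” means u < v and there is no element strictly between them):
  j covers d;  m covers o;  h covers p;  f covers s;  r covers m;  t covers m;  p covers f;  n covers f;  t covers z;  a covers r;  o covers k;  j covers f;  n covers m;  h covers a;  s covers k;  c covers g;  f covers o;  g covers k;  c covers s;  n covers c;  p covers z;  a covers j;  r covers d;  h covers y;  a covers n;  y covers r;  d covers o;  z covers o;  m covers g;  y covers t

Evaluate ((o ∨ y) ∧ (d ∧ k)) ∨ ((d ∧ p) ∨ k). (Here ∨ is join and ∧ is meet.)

o

o ∨ y = y
d ∧ k = k
y ∧ k = k
d ∧ p = o
o ∨ k = o
k ∨ o = o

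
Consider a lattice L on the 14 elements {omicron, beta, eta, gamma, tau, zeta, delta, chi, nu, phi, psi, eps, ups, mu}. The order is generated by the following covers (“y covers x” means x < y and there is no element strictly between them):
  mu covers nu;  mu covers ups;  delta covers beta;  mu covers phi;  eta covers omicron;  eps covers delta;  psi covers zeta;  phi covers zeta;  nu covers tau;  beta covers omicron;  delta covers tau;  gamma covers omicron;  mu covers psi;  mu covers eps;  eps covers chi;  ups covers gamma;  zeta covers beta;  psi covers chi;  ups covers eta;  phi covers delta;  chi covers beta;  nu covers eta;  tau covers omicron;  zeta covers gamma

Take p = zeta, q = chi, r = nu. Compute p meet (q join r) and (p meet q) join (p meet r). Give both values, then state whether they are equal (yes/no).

zeta; beta; no

q join r = mu, so p meet (q join r) = zeta meet mu = zeta.
p meet q = beta and p meet r = omicron, so (p meet q) join (p meet r) = beta join omicron = beta.
Equal: no.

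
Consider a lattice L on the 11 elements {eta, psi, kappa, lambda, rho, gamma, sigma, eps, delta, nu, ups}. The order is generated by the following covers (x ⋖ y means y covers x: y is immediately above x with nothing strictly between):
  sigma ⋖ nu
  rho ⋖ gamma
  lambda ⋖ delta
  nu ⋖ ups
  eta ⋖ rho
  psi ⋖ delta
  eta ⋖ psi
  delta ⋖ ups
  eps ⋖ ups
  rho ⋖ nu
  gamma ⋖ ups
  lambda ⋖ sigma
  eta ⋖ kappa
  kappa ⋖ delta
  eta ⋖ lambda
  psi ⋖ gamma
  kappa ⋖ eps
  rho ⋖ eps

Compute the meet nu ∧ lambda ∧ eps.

eta

Common lower bounds of {nu, lambda, eps}: eta.
The greatest among these is eta.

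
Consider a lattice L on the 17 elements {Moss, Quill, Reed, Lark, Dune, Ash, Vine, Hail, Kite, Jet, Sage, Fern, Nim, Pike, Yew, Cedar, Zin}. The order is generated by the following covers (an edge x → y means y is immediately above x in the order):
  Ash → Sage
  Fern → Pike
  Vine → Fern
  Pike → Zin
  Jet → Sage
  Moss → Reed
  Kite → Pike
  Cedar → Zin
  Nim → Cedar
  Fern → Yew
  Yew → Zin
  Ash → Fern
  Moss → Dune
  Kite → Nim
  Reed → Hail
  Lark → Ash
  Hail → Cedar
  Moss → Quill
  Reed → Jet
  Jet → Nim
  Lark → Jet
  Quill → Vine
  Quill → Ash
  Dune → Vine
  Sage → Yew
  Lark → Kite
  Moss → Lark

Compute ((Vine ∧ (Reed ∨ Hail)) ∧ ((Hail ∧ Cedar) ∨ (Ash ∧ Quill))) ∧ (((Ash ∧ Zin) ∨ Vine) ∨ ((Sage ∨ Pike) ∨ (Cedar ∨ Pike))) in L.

Reed ∨ Hail = Hail
Vine ∧ Hail = Moss
Hail ∧ Cedar = Hail
Ash ∧ Quill = Quill
Hail ∨ Quill = Zin
Moss ∧ Zin = Moss
Ash ∧ Zin = Ash
Ash ∨ Vine = Fern
Sage ∨ Pike = Zin
Cedar ∨ Pike = Zin
Zin ∨ Zin = Zin
Fern ∨ Zin = Zin
Moss ∧ Zin = Moss

Moss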